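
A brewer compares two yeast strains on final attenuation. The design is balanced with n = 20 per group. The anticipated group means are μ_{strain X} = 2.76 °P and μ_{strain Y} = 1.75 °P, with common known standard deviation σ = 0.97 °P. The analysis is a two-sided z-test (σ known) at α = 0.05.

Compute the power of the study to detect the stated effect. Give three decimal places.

Standardized effect: d = |μ_{strain X} − μ_{strain Y}| / σ = |2.76 − 1.75| / 0.97 = 1.0412
Noncentrality parameter: δ = d·√(n/2) = 1.0412 × √(20/2) = 3.2927
Two-sided α = 0.05 → critical value z_{0.025} = 1.960.
Power = Φ(δ − 1.960) + Φ(−δ − 1.960) = Φ(1.333) + Φ(-5.253) = 0.9087 + 0.0000 = 0.9087.

Power ≈ 0.909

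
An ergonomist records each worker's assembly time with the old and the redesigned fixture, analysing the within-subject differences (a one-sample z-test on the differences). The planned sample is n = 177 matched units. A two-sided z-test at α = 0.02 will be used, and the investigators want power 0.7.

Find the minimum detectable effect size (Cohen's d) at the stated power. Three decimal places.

d ≈ 0.214

Required noncentrality: δ = z_{0.01} + z_{0.30} = 2.326 + 0.524 = 2.851.
(Lower-tail contribution to power is negligible for δ > 0.)
δ = d·√n ⇒ d = δ/√n = 2.851/√177 = 0.2143.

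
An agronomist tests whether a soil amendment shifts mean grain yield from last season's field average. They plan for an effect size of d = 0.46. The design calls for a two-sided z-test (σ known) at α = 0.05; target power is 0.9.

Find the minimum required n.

Set Φ(δ − 1.960) = 0.9; then δ − 1.960 = Φ⁻¹(0.9) = 1.282, giving δ = 3.242.
(For δ > 0 the lower-tail rejection region contributes negligibly to power, so the one-term inversion is standard.)
δ = d·√n ⇒ n = (δ/d)² = (3.242 / 0.46)² = 49.66.
Rounding up, n = 50.

n = 50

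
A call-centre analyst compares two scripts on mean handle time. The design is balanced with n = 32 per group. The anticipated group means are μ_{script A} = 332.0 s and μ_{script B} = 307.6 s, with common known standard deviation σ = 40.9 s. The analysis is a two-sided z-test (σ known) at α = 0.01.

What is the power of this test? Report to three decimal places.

Power ≈ 0.425

Standardized effect: d = |μ_{script A} − μ_{script B}| / σ = |332.0 − 307.6| / 40.9 = 0.5966
Noncentrality parameter: δ = d·√(n/2) = 0.5966 × √(32/2) = 2.3863
Critical value for a two-sided test at α = 0.01: z_{α/2} = 2.576.
Power = Φ(δ − 2.576) + Φ(−δ − 2.576) = Φ(-0.190) + Φ(-4.962) = 0.4248 + 0.0000 = 0.4248.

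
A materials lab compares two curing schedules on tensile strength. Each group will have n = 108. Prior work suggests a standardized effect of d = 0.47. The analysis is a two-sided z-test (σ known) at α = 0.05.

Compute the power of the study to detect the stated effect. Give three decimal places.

Power ≈ 0.932

Noncentrality parameter: δ = d·√(n/2) = 0.47 × √(108/2) = 3.4538
Two-sided α = 0.05 → critical value z_{0.025} = 1.960.
Power = Φ(δ − 1.960) + Φ(−δ − 1.960) = Φ(1.494) + Φ(-5.414) = 0.9324 + 0.0000 = 0.9324.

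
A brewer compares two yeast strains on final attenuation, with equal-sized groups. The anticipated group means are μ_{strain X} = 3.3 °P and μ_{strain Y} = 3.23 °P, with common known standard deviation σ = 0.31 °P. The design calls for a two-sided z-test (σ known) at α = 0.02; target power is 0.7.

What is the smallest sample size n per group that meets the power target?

Standardized effect: d = |μ_{strain X} − μ_{strain Y}| / σ = |3.3 − 3.23| / 0.31 = 0.2258
Set Φ(δ − 2.326) = 0.7; then δ − 2.326 = Φ⁻¹(0.7) = 0.524, giving δ = 2.851.
(The Φ(−δ − z_{α/2}) term is vanishingly small for δ > 0 and is dropped in the standard sample-size formula.)
δ = d·√(n/2) ⇒ n = 2(δ/d)² = 2 × (2.851 / 0.2258)² = 318.77.
Rounding up, n = 319 per group.

n = 319 per group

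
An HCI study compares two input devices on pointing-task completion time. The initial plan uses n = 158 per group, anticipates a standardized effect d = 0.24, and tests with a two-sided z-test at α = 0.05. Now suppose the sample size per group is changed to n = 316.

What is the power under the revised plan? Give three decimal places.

With n = 316 per group: δ = d·√(n/2) = 0.24 × √(316/2) = 3.0168. Critical value z_{0.025} = 1.960.
Revised power = Φ(δ − 1.960) + Φ(−δ − 1.960) = Φ(1.057) + Φ(-4.977) = 0.8547 + 0.0000 = 0.8547.

Power ≈ 0.855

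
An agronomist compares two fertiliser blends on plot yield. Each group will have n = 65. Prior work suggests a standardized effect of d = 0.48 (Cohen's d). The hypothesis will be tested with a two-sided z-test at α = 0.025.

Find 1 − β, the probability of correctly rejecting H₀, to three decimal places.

Power ≈ 0.690

Noncentrality parameter: δ = d·√(n/2) = 0.48 × √(65/2) = 2.7364
Two-sided α = 0.025 → critical value z_{0.0125} = 2.241.
Power = Φ(δ − 2.241) + Φ(−δ − 2.241) = Φ(0.495) + Φ(-4.978) = 0.6897 + 0.0000 = 0.6897.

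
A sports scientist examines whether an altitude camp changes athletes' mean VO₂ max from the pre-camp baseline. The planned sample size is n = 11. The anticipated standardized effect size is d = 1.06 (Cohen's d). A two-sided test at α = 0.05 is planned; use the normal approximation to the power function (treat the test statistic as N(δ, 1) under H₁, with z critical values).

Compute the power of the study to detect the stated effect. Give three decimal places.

Noncentrality parameter: δ = d·√n = 1.06 × √11 = 3.5156
Two-sided α = 0.05 → critical value z_{0.025} = 1.960.
Power = Φ(δ − 1.960) + Φ(−δ − 1.960) = Φ(1.556) + Φ(-5.476) = 0.9401 + 0.0000 = 0.9401.

Power ≈ 0.940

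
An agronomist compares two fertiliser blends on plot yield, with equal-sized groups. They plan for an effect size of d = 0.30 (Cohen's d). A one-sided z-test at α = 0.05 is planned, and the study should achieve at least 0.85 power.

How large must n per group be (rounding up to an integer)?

n = 160 per group

For power 0.85 need Φ(δ − z_{0.05}) = 0.85, so δ = z_{0.05} + z_{0.15} = 1.645 + 1.036 = 2.681.
δ = d·√(n/2) ⇒ n = 2(δ/d)² = 2 × (2.681 / 0.30)² = 159.76.
Rounding up, n = 160 per group.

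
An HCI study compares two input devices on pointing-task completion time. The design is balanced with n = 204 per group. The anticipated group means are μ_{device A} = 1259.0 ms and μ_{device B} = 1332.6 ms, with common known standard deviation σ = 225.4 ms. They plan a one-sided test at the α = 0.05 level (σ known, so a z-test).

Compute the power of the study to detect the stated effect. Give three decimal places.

Power ≈ 0.951

Standardized effect: d = |μ_{device A} − μ_{device B}| / σ = |1259.0 − 1332.6| / 225.4 = 0.3265
Noncentrality parameter: δ = d·√(n/2) = 0.3265 × √(204/2) = 3.2978
Critical value for a one-sided test at α = 0.05: z_α = 1.645.
Power = P(Z > 1.645 − δ) = Φ(1.653) = 0.9508.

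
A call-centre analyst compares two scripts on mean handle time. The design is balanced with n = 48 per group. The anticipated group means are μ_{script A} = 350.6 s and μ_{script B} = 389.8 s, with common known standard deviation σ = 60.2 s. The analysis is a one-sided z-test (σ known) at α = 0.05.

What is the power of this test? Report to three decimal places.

Standardized effect: d = |μ_{script A} − μ_{script B}| / σ = |350.6 − 389.8| / 60.2 = 0.6512
Noncentrality parameter: δ = d·√(n/2) = 0.6512 × √(48/2) = 3.1900
One-sided α = 0.05 → critical value z_{0.05} = 1.645.
Power = Φ(δ − 1.645) = Φ(1.545) = 0.9388.

Power ≈ 0.939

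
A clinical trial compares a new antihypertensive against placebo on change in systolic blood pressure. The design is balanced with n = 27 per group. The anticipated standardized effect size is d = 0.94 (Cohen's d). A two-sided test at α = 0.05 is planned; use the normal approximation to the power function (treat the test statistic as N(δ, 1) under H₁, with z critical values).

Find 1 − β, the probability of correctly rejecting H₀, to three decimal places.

Power ≈ 0.932

Noncentrality parameter: δ = d·√(n/2) = 0.94 × √(27/2) = 3.4538
Two-sided α = 0.05 → critical value z_{0.025} = 1.960.
Power = Φ(δ − 1.960) + Φ(−δ − 1.960) = Φ(1.494) + Φ(-5.414) = 0.9324 + 0.0000 = 0.9324.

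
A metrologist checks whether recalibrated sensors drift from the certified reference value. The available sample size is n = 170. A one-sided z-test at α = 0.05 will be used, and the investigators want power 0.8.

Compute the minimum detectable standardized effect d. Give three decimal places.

Need Φ(δ − 1.645) = 0.8, so δ = 1.645 + 0.842 = 2.486.
δ = d·√n ⇒ d = δ/√n = 2.486/√170 = 0.1907.

d ≈ 0.191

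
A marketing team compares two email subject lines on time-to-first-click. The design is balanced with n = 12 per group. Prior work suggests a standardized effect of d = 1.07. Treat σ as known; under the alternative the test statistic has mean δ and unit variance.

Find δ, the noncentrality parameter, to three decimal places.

δ ≈ 2.621

The noncentrality parameter scales effect size by the design's sample-size factor: δ = d·√(n/2) = 1.07 × √(12/2) = 2.6210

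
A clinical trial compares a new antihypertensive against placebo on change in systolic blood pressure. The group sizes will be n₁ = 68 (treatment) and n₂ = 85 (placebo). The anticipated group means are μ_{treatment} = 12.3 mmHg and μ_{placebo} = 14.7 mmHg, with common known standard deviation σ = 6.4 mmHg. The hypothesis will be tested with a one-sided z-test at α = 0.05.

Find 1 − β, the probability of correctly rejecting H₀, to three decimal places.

Standardized effect: d = |μ_{treatment} − μ_{placebo}| / σ = |12.3 − 14.7| / 6.4 = 0.3750
Noncentrality parameter: δ = d / √(1/n₁ + 1/n₂) = 0.3750 / √(1/68 + 1/85) = 2.3049
Critical value for a one-sided test at α = 0.05: z_α = 1.645.
Power = P(Z > 1.645 − δ) = Φ(0.660) = 0.7454.

Power ≈ 0.745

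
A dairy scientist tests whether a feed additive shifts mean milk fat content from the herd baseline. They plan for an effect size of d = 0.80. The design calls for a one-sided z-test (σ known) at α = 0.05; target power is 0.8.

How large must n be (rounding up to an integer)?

For power 0.8 need Φ(δ − z_{0.05}) = 0.8, so δ = z_{0.05} + z_{0.20} = 1.645 + 0.842 = 2.486.
δ = d·√n ⇒ n = (δ/d)² = (2.486 / 0.80)² = 9.66.
Rounding up, n = 10.

n = 10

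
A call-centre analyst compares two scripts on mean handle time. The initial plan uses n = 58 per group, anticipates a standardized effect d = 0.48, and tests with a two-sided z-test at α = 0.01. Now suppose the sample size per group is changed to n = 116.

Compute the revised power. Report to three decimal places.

Power ≈ 0.860

With n = 116 per group: δ = d·√(n/2) = 0.48 × √(116/2) = 3.6556. Critical value z_{0.005} = 2.576.
Revised power = Φ(δ − 2.576) + Φ(−δ − 2.576) = Φ(1.080) + Φ(-6.231) = 0.8599 + 0.0000 = 0.8599.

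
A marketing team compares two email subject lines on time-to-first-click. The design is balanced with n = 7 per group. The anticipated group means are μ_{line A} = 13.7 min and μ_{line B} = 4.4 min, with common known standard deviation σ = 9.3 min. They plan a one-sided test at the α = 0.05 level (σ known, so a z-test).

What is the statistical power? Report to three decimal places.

Power ≈ 0.589

Standardized effect: d = |μ_{line A} − μ_{line B}| / σ = |13.7 − 4.4| / 9.3 = 1.0000
Noncentrality parameter: δ = d·√(n/2) = 1.0000 × √(7/2) = 1.8708
One-sided α = 0.05 → critical value z_{0.05} = 1.645.
Power = Φ(δ − 1.645) = Φ(0.226) = 0.5894.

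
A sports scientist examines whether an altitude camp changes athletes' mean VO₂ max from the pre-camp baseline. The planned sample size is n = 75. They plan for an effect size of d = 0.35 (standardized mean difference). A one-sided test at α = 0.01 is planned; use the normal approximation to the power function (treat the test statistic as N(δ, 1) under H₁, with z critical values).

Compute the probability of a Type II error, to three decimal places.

β ≈ 0.240

Noncentrality parameter: δ = d·√n = 0.35 × √75 = 3.0311
One-sided α = 0.01 → critical value z_{0.01} = 2.326.
Power = Φ(δ − 2.326) = Φ(0.705) = 0.7595.
Type II error: β = 1 − power = 1 − 0.7595 = 0.2405.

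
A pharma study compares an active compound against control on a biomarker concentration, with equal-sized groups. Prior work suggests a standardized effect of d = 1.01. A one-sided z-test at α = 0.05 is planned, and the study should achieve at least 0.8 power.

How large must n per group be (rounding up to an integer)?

Set Φ(δ − 1.645) = 0.8; then δ − 1.645 = Φ⁻¹(0.8) = 0.842, giving δ = 2.486.
δ = d·√(n/2) ⇒ n = 2(δ/d)² = 2 × (2.486 / 1.01)² = 12.12.
Rounding up, n = 13 per group.

n = 13 per group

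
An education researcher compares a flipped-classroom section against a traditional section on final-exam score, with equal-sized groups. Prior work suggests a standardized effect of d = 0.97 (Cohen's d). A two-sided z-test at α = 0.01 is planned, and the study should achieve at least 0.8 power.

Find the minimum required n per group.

Set Φ(δ − 2.576) = 0.8; then δ − 2.576 = Φ⁻¹(0.8) = 0.842, giving δ = 3.417.
(The Φ(−δ − z_{α/2}) term is vanishingly small for δ > 0 and is dropped in the standard sample-size formula.)
δ = d·√(n/2) ⇒ n = 2(δ/d)² = 2 × (3.417 / 0.97)² = 24.83.
Rounding up, n = 25 per group.

n = 25 per group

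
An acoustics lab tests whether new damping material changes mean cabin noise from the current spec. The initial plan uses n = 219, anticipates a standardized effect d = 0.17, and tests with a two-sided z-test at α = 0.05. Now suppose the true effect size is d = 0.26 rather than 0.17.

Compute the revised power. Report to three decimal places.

Power ≈ 0.970

With d = 0.26: δ = d·√n = 0.26 × √219 = 3.8476. Critical value z_{0.025} = 1.960.
Revised power = Φ(δ − 1.960) + Φ(−δ − 1.960) = Φ(1.888) + Φ(-5.808) = 0.9705 + 0.0000 = 0.9705.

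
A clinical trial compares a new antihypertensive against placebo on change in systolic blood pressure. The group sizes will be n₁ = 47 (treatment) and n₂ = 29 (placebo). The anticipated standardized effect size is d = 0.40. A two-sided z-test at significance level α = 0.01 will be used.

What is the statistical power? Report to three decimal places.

Noncentrality parameter: δ = d / √(1/n₁ + 1/n₂) = 0.40 / √(1/47 + 1/29) = 1.6940
Two-sided α = 0.01 → critical value z_{0.005} = 2.576.
Power = Φ(δ − 2.576) + Φ(−δ − 2.576) = Φ(-0.882) + Φ(-4.270) = 0.1889 + 0.0000 = 0.1889.

Power ≈ 0.189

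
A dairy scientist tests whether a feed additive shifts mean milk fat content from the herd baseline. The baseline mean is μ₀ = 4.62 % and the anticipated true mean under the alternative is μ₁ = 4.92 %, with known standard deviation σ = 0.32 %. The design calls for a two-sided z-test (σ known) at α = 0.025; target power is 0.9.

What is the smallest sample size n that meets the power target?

n = 15

Standardized effect: d = |μ₁ − μ₀| / σ = |4.92 − 4.62| / 0.32 = 0.9375
For power 0.9 need Φ(δ − z_{0.0125}) = 0.9, so δ = z_{0.0125} + z_{0.10} = 2.241 + 1.282 = 3.523.
(Ignoring the negligible lower-tail rejection probability gives the usual closed-form inversion.)
δ = d·√n ⇒ n = (δ/d)² = (3.523 / 0.9375)² = 14.12.
Rounding up, n = 15.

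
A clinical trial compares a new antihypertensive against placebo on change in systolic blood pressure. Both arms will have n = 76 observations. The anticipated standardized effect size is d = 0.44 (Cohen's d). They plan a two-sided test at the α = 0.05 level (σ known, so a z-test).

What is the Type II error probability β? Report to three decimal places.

Noncentrality parameter: δ = d·√(n/2) = 0.44 × √(76/2) = 2.7123
Critical value for a two-sided test at α = 0.05: z_{α/2} = 1.960.
Power = Φ(δ − 1.960) + Φ(−δ − 1.960) = Φ(0.752) + Φ(-4.672) = 0.7741 + 0.0000 = 0.7741.
Type II error: β = 1 − power = 1 − 0.7741 = 0.2259.

β ≈ 0.226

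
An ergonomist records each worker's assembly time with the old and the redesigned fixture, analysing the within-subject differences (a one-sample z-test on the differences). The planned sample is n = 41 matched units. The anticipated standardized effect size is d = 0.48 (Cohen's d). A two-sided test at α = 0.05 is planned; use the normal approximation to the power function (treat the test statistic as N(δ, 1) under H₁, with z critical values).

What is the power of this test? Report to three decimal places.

Noncentrality parameter: δ = d·√n = 0.48 × √41 = 3.0735
Two-sided α = 0.05 → critical value z_{0.025} = 1.960.
Power = Φ(δ − 1.960) + Φ(−δ − 1.960) = Φ(1.114) + Φ(-5.033) = 0.8673 + 0.0000 = 0.8673.

Power ≈ 0.867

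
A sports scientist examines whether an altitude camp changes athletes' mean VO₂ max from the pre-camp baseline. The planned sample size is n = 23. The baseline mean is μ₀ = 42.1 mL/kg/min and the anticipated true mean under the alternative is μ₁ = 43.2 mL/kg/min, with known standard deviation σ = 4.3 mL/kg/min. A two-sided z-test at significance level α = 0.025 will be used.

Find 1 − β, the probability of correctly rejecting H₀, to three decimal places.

Power ≈ 0.155

Standardized effect: d = |μ₁ − μ₀| / σ = |43.2 − 42.1| / 4.3 = 0.2558
Noncentrality parameter: δ = d·√n = 0.2558 × √23 = 1.2268
Critical value for a two-sided test at α = 0.025: z_{α/2} = 2.241.
Power = Φ(δ − 2.241) + Φ(−δ − 2.241) = Φ(-1.015) + Φ(-3.468) = 0.1552 + 0.0003 = 0.1554.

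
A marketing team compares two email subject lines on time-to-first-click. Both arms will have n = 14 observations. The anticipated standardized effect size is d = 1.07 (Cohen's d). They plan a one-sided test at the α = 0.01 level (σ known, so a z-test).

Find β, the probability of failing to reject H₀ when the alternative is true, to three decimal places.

Noncentrality parameter: δ = d·√(n/2) = 1.07 × √(14/2) = 2.8310
Critical value for a one-sided test at α = 0.01: z_α = 2.326.
Power = Φ(δ − 2.326) = Φ(0.505) = 0.6931.
Type II error: β = 1 − power = 1 − 0.6931 = 0.3069.

β ≈ 0.307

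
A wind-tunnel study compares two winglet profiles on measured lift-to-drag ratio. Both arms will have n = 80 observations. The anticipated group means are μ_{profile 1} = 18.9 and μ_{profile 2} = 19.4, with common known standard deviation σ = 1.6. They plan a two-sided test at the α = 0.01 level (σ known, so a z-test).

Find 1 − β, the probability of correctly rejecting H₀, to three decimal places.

Power ≈ 0.274

Standardized effect: d = |μ_{profile 1} − μ_{profile 2}| / σ = |18.9 − 19.4| / 1.6 = 0.3125
Noncentrality parameter: δ = d·√(n/2) = 0.3125 × √(80/2) = 1.9764
Two-sided α = 0.01 → critical value z_{0.005} = 2.576.
Power = Φ(δ − 2.576) + Φ(−δ − 2.576) = Φ(-0.599) + Φ(-4.552) = 0.2745 + 0.0000 = 0.2745.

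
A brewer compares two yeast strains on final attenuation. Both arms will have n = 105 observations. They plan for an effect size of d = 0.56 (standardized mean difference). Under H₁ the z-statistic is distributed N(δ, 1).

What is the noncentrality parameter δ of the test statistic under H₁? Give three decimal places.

δ = d·√(n/2) = 0.56 × √(105/2) = 4.0576

δ ≈ 4.058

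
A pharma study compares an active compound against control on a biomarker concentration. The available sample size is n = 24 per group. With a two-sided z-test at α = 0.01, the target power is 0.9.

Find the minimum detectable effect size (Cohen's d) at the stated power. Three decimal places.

d ≈ 1.114

Required noncentrality: δ = z_{0.005} + z_{0.10} = 2.576 + 1.282 = 3.857.
(Lower-tail contribution to power is negligible for δ > 0.)
δ = d·√(n/2) ⇒ d = δ/√(n/2) = 3.857/√(24/2) = 1.1135.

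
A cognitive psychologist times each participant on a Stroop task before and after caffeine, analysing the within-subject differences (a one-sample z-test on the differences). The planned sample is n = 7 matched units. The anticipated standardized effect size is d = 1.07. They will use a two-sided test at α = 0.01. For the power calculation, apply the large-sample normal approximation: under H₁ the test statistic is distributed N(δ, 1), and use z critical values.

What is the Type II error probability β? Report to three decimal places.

Noncentrality parameter: λ = d·√n = 1.07 × √7 = 2.8310
Critical value for a two-sided test at α = 0.01: z_{α/2} = 2.576.
Power = Φ(λ − 2.576) + Φ(−λ − 2.576) = Φ(0.255) + Φ(-5.407) = 0.6007 + 0.0000 = 0.6007.
Type II error: β = 1 − power = 1 − 0.6007 = 0.3993.

β ≈ 0.399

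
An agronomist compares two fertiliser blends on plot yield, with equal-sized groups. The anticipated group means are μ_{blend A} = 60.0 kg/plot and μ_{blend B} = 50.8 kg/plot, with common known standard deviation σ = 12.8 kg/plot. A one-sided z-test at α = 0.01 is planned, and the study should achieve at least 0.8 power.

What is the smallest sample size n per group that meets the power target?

n = 39 per group

Standardized effect: d = |μ_{blend A} − μ_{blend B}| / σ = |60.0 − 50.8| / 12.8 = 0.7187
For power 0.8 need Φ(δ − z_{0.01}) = 0.8, so δ = z_{0.01} + z_{0.20} = 2.326 + 0.842 = 3.168.
δ = d·√(n/2) ⇒ n = 2(δ/d)² = 2 × (3.168 / 0.7187)² = 38.85.
Rounding up, n = 39 per group.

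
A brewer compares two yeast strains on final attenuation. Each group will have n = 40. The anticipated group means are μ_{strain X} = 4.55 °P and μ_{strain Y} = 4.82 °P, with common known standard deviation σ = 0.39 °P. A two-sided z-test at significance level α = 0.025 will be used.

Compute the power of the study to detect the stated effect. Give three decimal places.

Standardized effect: d = |μ_{strain X} − μ_{strain Y}| / σ = |4.55 − 4.82| / 0.39 = 0.6923
Noncentrality parameter: δ = d·√(n/2) = 0.6923 × √(40/2) = 3.0961
Critical value for a two-sided test at α = 0.025: z_{α/2} = 2.241.
Power = Φ(δ − 2.241) + Φ(−δ − 2.241) = Φ(0.855) + Φ(-5.337) = 0.8036 + 0.0000 = 0.8036.

Power ≈ 0.804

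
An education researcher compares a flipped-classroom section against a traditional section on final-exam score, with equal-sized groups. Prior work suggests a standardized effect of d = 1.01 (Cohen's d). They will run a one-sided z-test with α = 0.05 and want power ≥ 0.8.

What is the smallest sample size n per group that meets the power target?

n = 13 per group

For power 0.8 need Φ(δ − z_{0.05}) = 0.8, so δ = z_{0.05} + z_{0.20} = 1.645 + 0.842 = 2.486.
δ = d·√(n/2) ⇒ n = 2(δ/d)² = 2 × (2.486 / 1.01)² = 12.12.
Round up to the next whole unit.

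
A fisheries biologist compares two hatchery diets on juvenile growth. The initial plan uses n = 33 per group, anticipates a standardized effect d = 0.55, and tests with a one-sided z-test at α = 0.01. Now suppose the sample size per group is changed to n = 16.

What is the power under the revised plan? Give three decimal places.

Power ≈ 0.220

With n = 16 per group: δ = d·√(n/2) = 0.55 × √(16/2) = 1.5556. Critical value z_{0.01} = 2.326.
Revised power = Φ(δ − 2.326) = Φ(-0.771) = 0.2204.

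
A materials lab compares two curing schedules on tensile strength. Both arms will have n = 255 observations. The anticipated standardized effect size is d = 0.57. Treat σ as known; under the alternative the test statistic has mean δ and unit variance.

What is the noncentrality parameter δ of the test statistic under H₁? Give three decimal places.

The noncentrality parameter scales effect size by the design's sample-size factor: δ = d·√(n/2) = 0.57 × √(255/2) = 6.4362

δ ≈ 6.436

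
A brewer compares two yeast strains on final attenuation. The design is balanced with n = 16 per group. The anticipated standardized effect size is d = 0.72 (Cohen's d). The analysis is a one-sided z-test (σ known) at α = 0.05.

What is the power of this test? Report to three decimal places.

Noncentrality parameter: λ = d·√(n/2) = 0.72 × √(16/2) = 2.0365
Critical value for a one-sided test at α = 0.05: z_α = 1.645.
Power = Φ(λ − 1.645) = Φ(0.392) = 0.6523.

Power ≈ 0.652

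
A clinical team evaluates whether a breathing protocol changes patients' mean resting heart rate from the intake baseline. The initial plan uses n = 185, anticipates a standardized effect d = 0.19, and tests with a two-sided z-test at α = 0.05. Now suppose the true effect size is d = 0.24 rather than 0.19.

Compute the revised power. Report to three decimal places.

Power ≈ 0.904

With d = 0.24: δ = d·√n = 0.24 × √185 = 3.2644. Critical value z_{0.025} = 1.960.
Revised power = Φ(δ − 1.960) + Φ(−δ − 1.960) = Φ(1.304) + Φ(-5.224) = 0.9039 + 0.0000 = 0.9039.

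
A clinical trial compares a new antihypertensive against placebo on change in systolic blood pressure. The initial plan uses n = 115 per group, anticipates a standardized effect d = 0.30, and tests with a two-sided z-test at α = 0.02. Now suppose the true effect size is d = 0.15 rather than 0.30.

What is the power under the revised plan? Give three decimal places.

Power ≈ 0.118

With d = 0.15: δ = d·√(n/2) = 0.15 × √(115/2) = 1.1374. Critical value z_{0.01} = 2.326.
Revised power = Φ(δ − 2.326) + Φ(−δ − 2.326) = Φ(-1.189) + Φ(-3.464) = 0.1172 + 0.0003 = 0.1175.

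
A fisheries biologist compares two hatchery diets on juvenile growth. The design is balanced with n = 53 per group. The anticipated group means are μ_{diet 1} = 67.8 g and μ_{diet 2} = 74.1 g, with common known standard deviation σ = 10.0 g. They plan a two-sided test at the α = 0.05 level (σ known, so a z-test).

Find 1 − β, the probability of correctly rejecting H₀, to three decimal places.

Power ≈ 0.900

Standardized effect: d = |μ_{diet 1} − μ_{diet 2}| / σ = |67.8 − 74.1| / 10.0 = 0.6300
Noncentrality parameter: δ = d·√(n/2) = 0.6300 × √(53/2) = 3.2431
Two-sided α = 0.05 → critical value z_{0.025} = 1.960.
Power = Φ(δ − 1.960) + Φ(−δ − 1.960) = Φ(1.283) + Φ(-5.203) = 0.9003 + 0.0000 = 0.9003.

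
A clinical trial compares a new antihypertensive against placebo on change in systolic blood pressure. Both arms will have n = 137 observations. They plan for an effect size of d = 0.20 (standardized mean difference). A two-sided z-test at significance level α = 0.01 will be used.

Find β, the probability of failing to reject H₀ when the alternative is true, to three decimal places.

β ≈ 0.821

Noncentrality parameter: δ = d·√(n/2) = 0.20 × √(137/2) = 1.6553
Two-sided α = 0.01 → critical value z_{0.005} = 2.576.
Power = Φ(δ − 2.576) + Φ(−δ − 2.576) = Φ(-0.921) + Φ(-4.231) = 0.1786 + 0.0000 = 0.1787.
Type II error: β = 1 − power = 1 − 0.1787 = 0.8213.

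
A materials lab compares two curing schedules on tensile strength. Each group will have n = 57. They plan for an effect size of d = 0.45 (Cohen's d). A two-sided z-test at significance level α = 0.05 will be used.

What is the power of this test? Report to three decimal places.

Noncentrality parameter: δ = d·√(n/2) = 0.45 × √(57/2) = 2.4023
Two-sided α = 0.05 → critical value z_{0.025} = 1.960.
Power = Φ(δ − 1.960) + Φ(−δ − 1.960) = Φ(0.442) + Φ(-4.362) = 0.6709 + 0.0000 = 0.6709.

Power ≈ 0.671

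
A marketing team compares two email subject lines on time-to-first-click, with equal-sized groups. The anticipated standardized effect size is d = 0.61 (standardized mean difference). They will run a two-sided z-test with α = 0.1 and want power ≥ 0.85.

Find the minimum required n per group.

n = 39 per group

For power 0.85 need Φ(δ − z_{0.05}) = 0.85, so δ = z_{0.05} + z_{0.15} = 1.645 + 1.036 = 2.681.
(Ignoring the negligible lower-tail rejection probability gives the usual closed-form inversion.)
δ = d·√(n/2) ⇒ n = 2(δ/d)² = 2 × (2.681 / 0.61)² = 38.64.
Round up to the next whole unit.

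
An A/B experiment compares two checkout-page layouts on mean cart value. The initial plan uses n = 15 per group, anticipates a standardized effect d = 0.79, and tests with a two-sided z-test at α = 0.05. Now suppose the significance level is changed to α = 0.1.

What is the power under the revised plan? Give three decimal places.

δ = d·√(n/2) = 0.79 × √(15/2) = 2.1635 (unchanged). New critical value: z_{0.05} = 1.645.
Revised power = Φ(δ − 1.645) + Φ(−δ − 1.645) = Φ(0.519) + Φ(-3.808) = 0.6980 + 0.0001 = 0.6981.

Power ≈ 0.698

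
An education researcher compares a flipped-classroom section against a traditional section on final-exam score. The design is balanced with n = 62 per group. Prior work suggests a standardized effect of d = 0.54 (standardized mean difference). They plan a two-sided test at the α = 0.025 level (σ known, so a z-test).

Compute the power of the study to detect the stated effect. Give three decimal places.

Noncentrality parameter: δ = d·√(n/2) = 0.54 × √(62/2) = 3.0066
Two-sided α = 0.025 → critical value z_{0.0125} = 2.241.
Power = Φ(δ − 2.241) + Φ(−δ − 2.241) = Φ(0.765) + Φ(-5.248) = 0.7779 + 0.0000 = 0.7779.

Power ≈ 0.778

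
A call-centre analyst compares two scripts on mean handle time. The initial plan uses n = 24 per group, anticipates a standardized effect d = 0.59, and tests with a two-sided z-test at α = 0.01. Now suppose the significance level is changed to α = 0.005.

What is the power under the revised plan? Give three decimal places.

Power ≈ 0.223

δ = d·√(n/2) = 0.59 × √(24/2) = 2.0438 (unchanged). New critical value: z_{0.0025} = 2.807.
Revised power = Φ(δ − 2.807) + Φ(−δ − 2.807) = Φ(-0.763) + Φ(-4.851) = 0.2227 + 0.0000 = 0.2227.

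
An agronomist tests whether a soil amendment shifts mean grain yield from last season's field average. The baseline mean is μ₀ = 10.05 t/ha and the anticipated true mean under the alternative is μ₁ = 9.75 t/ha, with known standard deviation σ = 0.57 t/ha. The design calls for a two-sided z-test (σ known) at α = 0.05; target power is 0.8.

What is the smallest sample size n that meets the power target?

Standardized effect: d = |μ₁ − μ₀| / σ = |9.75 − 10.05| / 0.57 = 0.5263
Set Φ(δ − 1.960) = 0.8; then δ − 1.960 = Φ⁻¹(0.8) = 0.842, giving δ = 2.802.
(For δ > 0 the lower-tail rejection region contributes negligibly to power, so the one-term inversion is standard.)
δ = d·√n ⇒ n = (δ/d)² = (2.802 / 0.5263)² = 28.33.
Rounding up, n = 29.

n = 29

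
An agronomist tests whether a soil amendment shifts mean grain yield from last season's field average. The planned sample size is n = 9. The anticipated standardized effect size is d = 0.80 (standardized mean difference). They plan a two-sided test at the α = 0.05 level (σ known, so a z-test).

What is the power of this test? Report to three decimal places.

Power ≈ 0.670

Noncentrality parameter: δ = d·√n = 0.80 × √9 = 2.4000
Two-sided α = 0.05 → critical value z_{0.025} = 1.960.
Power = Φ(δ − 1.960) + Φ(−δ − 1.960) = Φ(0.440) + Φ(-4.360) = 0.6700 + 0.0000 = 0.6701.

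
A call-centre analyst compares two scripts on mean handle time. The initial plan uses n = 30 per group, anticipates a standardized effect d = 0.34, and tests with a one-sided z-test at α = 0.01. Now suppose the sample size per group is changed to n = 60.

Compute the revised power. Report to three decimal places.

With n = 60 per group: δ = d·√(n/2) = 0.34 × √(60/2) = 1.8623. Critical value z_{0.01} = 2.326.
Revised power = P(Z > 2.326 − δ) = Φ(-0.464) = 0.3213.

Power ≈ 0.321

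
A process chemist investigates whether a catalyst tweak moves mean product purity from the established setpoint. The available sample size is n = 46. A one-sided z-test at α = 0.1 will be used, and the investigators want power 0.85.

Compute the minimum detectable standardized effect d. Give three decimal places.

Need Φ(δ − 1.282) = 0.85, so δ = 1.282 + 1.036 = 2.318.
δ = d·√n ⇒ d = δ/√n = 2.318/√46 = 0.3418.

d ≈ 0.342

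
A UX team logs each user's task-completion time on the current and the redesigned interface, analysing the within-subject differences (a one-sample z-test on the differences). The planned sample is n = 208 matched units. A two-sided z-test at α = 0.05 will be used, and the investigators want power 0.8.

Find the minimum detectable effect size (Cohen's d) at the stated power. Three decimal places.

Need Φ(δ − 1.960) = 0.8, so δ = 1.960 + 0.842 = 2.802.
(The second rejection-region term Φ(−δ − z_{α/2}) is negligible and dropped.)
δ = d·√n ⇒ d = δ/√n = 2.802/√208 = 0.1943.

d ≈ 0.194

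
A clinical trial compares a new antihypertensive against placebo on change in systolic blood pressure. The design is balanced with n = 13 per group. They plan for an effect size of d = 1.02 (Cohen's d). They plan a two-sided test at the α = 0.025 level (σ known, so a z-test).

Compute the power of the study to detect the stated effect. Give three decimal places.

Noncentrality parameter: δ = d·√(n/2) = 1.02 × √(13/2) = 2.6005
Critical value for a two-sided test at α = 0.025: z_{α/2} = 2.241.
Power = Φ(δ − 2.241) + Φ(−δ − 2.241) = Φ(0.359) + Φ(-4.842) = 0.6402 + 0.0000 = 0.6402.

Power ≈ 0.640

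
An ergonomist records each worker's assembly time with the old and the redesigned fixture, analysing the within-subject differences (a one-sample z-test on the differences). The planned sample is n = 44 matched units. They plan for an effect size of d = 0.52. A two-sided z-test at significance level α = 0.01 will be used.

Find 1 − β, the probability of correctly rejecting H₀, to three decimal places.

Power ≈ 0.809

Noncentrality parameter: λ = d·√n = 0.52 × √44 = 3.4493
Critical value for a two-sided test at α = 0.01: z_{α/2} = 2.576.
Power = Φ(λ − 2.576) + Φ(−λ − 2.576) = Φ(0.873) + Φ(-6.025) = 0.8088 + 0.0000 = 0.8088.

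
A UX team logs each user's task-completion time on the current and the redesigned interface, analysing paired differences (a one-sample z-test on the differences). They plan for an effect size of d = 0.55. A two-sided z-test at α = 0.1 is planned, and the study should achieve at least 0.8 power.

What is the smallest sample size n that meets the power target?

For power 0.8 need Φ(δ − z_{0.05}) = 0.8, so δ = z_{0.05} + z_{0.20} = 1.645 + 0.842 = 2.486.
(For δ > 0 the lower-tail rejection region contributes negligibly to power, so the one-term inversion is standard.)
δ = d·√n ⇒ n = (δ/d)² = (2.486 / 0.55)² = 20.44.
Round up to the next whole unit.

n = 21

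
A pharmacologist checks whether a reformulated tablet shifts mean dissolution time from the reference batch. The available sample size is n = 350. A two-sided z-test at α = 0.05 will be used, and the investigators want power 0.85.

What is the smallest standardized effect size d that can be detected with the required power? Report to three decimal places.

d ≈ 0.160

Need Φ(δ − 1.960) = 0.85, so δ = 1.960 + 1.036 = 2.996.
(Lower-tail contribution to power is negligible for δ > 0.)
δ = d·√n ⇒ d = δ/√n = 2.996/√350 = 0.1602.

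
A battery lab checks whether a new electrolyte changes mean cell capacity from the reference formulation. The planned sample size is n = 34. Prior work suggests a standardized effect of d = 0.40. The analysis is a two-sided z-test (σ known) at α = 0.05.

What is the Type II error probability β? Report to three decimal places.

Noncentrality parameter: δ = d·√n = 0.40 × √34 = 2.3324
Critical value for a two-sided test at α = 0.05: z_{α/2} = 1.960.
Power = Φ(δ − 1.960) + Φ(−δ − 1.960) = Φ(0.372) + Φ(-4.292) = 0.6452 + 0.0000 = 0.6452.
Type II error: β = 1 − power = 1 − 0.6452 = 0.3548.

β ≈ 0.355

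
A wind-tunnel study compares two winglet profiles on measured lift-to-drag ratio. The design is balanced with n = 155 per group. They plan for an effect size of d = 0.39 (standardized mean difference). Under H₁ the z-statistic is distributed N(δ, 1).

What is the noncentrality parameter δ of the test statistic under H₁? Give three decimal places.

δ ≈ 3.433

δ = d·√(n/2) = 0.39 × √(155/2) = 3.4333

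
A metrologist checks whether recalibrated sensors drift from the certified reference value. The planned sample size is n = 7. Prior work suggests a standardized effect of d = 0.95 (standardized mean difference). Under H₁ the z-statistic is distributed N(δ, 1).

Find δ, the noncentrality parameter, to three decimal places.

δ ≈ 2.513

The noncentrality parameter scales effect size by the design's sample-size factor: δ = d·√n = 0.95 × √7 = 2.5135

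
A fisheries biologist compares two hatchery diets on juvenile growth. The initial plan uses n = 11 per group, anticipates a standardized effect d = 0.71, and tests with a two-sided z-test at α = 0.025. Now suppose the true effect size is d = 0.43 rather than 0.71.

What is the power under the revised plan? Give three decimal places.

With d = 0.43: δ = d·√(n/2) = 0.43 × √(11/2) = 1.0084. Critical value z_{0.0125} = 2.241.
Revised power = Φ(δ − 2.241) + Φ(−δ − 2.241) = Φ(-1.233) + Φ(-3.250) = 0.1088 + 0.0006 = 0.1094.

Power ≈ 0.109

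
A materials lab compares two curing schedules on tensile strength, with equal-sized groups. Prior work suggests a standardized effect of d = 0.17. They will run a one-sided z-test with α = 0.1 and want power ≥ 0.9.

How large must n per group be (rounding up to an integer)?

For power 0.9 need Φ(δ − z_{0.1}) = 0.9, so δ = z_{0.1} + z_{0.10} = 1.282 + 1.282 = 2.563.
δ = d·√(n/2) ⇒ n = 2(δ/d)² = 2 × (2.563 / 0.17)² = 454.64.
Rounding up, n = 455 per group.

n = 455 per group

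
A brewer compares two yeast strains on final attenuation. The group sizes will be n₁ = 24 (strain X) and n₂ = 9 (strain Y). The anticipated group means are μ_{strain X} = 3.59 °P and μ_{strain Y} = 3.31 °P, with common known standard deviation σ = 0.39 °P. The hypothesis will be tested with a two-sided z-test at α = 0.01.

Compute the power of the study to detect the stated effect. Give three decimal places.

Standardized effect: d = |μ_{strain X} − μ_{strain Y}| / σ = |3.59 − 3.31| / 0.39 = 0.7179
Noncentrality parameter: δ = d / √(1/n₁ + 1/n₂) = 0.7179 / √(1/24 + 1/9) = 1.8368
Two-sided α = 0.01 → critical value z_{0.005} = 2.576.
Power = Φ(δ − 2.576) + Φ(−δ − 2.576) = Φ(-0.739) + Φ(-4.413) = 0.2299 + 0.0000 = 0.2300.

Power ≈ 0.230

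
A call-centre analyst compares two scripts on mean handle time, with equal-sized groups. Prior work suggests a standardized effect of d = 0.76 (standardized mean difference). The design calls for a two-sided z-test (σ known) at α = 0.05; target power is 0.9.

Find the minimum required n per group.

Set Φ(δ − 1.960) = 0.9; then δ − 1.960 = Φ⁻¹(0.9) = 1.282, giving δ = 3.242.
(Ignoring the negligible lower-tail rejection probability gives the usual closed-form inversion.)
δ = d·√(n/2) ⇒ n = 2(δ/d)² = 2 × (3.242 / 0.76)² = 36.38.
Rounding up, n = 37 per group.

n = 37 per group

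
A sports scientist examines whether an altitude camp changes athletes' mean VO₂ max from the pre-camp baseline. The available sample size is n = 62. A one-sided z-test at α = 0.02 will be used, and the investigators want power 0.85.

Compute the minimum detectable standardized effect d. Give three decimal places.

Need Φ(δ − 2.054) = 0.85, so δ = 2.054 + 1.036 = 3.090.
δ = d·√n ⇒ d = δ/√n = 3.090/√62 = 0.3925.

d ≈ 0.392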